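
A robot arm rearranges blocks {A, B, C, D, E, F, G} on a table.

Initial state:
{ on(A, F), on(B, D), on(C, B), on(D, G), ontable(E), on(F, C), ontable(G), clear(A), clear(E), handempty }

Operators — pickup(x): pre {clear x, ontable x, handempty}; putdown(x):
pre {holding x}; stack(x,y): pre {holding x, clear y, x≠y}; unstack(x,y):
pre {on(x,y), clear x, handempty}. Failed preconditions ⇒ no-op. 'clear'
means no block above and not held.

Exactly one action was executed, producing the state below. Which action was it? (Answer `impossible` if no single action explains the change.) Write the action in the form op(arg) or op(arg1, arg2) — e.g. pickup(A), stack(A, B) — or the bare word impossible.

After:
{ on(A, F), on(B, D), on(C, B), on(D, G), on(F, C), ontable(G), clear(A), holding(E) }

pickup(E)

target: towers=[G/D/B/C/F/A] holding=E
     unstack(A, F) → towers=[E; G/D/B/C/F] holding=A
         pickup(E) → towers=[G/D/B/C/F/A] holding=E  ← match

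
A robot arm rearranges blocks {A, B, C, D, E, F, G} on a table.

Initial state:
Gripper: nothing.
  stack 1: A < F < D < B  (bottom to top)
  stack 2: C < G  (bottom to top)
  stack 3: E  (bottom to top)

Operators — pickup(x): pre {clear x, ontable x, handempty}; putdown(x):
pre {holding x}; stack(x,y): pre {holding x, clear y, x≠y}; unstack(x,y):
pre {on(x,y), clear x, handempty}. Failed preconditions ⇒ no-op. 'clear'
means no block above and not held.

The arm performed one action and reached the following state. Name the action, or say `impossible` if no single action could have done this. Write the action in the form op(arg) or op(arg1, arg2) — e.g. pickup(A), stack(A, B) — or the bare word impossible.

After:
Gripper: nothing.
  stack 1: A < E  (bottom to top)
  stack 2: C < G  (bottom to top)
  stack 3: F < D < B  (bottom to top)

impossible

target: towers=[A/E; C/G; F/D/B] holding=-
     unstack(B, D) → towers=[A/F/D; C/G; E] holding=B
     unstack(G, C) → towers=[A/F/D/B; C; E] holding=G
         pickup(E) → towers=[A/F/D/B; C/G] holding=E
none of the 3 applicable actions match → impossible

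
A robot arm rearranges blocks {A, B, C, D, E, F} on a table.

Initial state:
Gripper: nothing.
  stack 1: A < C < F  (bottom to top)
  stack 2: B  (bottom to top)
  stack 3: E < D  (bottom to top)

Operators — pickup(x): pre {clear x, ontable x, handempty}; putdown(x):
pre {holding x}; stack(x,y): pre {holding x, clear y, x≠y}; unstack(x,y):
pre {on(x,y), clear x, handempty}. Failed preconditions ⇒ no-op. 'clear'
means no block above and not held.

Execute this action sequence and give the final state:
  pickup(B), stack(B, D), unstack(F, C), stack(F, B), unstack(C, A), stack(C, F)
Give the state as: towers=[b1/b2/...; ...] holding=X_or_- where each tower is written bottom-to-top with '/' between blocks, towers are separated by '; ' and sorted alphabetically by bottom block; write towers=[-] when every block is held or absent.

towers=[A; E/D/B/F/C] holding=-

step 1 (pickup(B)): towers=[A/C/F; E/D] holding=B
step 2 (stack(B, D)): towers=[A/C/F; E/D/B] holding=-
step 3 (unstack(F, C)): towers=[A/C; E/D/B] holding=F
step 4 (stack(F, B)): towers=[A/C; E/D/B/F] holding=-
step 5 (unstack(C, A)): towers=[A; E/D/B/F] holding=C
step 6 (stack(C, F)): towers=[A; E/D/B/F/C] holding=-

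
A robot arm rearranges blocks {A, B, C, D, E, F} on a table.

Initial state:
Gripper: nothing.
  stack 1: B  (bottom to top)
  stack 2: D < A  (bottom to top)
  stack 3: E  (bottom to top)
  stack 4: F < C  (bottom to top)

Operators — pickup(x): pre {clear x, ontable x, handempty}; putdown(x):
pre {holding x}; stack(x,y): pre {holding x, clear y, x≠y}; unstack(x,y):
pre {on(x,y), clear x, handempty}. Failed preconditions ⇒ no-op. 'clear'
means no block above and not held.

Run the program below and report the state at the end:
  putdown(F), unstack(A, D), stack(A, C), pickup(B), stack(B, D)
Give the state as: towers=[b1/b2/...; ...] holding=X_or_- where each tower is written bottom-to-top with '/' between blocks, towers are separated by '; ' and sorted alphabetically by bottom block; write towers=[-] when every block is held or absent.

towers=[D/B; E; F/C/A] holding=-

step 1 (putdown(F)) [no-op]: towers=[B; D/A; E; F/C] holding=-
step 2 (unstack(A, D)): towers=[B; D; E; F/C] holding=A
step 3 (stack(A, C)): towers=[B; D; E; F/C/A] holding=-
step 4 (pickup(B)): towers=[D; E; F/C/A] holding=B
step 5 (stack(B, D)): towers=[D/B; E; F/C/A] holding=-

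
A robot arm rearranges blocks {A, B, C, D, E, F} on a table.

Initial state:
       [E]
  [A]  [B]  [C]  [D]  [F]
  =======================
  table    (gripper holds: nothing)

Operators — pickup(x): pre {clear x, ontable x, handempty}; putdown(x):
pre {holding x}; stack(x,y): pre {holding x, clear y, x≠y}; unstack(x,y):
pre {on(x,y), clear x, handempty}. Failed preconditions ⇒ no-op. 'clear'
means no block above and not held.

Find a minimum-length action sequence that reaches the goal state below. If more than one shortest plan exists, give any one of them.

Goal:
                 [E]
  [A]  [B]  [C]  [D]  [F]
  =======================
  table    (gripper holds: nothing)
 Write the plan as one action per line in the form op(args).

step 1 (unstack(E, B)): towers=[A; B; C; D; F] holding=E
step 2 (stack(E, D)): towers=[A; B; C; D/E; F] holding=-
goal check: towers=[A; B; C; D/E; F] holding=- — reached (length 2, optimal by BFS)

unstack(E, B)
stack(E, D)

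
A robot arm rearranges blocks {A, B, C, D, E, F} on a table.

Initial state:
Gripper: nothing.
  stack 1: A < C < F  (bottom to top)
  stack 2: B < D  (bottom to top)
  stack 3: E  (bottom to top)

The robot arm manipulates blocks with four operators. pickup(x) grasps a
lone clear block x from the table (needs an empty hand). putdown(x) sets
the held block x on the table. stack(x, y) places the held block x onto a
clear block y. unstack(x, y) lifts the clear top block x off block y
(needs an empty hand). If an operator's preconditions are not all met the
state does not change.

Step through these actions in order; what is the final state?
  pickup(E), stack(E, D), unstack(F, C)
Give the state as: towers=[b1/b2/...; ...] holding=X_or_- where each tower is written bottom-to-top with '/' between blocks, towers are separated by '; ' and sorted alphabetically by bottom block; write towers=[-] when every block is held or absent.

towers=[A/C; B/D/E] holding=F

step 1 (pickup(E)): towers=[A/C/F; B/D] holding=E
step 2 (stack(E, D)): towers=[A/C/F; B/D/E] holding=-
step 3 (unstack(F, C)): towers=[A/C; B/D/E] holding=F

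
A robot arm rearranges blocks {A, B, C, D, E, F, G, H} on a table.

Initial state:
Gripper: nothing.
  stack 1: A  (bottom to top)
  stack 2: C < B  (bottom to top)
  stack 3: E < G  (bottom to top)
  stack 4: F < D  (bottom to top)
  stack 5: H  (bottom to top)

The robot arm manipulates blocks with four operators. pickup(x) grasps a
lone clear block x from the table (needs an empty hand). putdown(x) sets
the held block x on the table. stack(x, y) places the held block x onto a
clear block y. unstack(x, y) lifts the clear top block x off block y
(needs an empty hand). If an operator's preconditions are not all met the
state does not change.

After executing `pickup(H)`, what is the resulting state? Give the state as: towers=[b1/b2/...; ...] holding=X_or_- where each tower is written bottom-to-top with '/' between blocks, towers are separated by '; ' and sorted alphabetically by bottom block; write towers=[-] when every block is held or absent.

towers=[A; C/B; E/G; F/D] holding=H

before: towers=[A; C/B; E/G; F/D; H] holding=-
pre[pickup(H)]: clear(H) ✓, ontable(H) ✓, handempty ✓
all met → apply pickup(H)
after:  towers=[A; C/B; E/G; F/D] holding=H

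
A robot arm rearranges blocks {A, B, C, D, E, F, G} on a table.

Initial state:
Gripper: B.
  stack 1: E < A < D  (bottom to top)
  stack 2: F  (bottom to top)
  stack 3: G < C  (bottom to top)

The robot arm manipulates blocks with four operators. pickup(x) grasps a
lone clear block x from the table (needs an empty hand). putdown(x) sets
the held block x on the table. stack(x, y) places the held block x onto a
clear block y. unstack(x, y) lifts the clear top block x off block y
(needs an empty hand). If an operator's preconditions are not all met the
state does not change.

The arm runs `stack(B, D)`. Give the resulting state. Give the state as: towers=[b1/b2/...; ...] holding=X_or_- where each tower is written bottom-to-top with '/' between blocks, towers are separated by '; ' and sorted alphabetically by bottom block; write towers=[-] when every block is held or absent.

before: towers=[E/A/D; F; G/C] holding=B
pre[stack(B, D)]: holding(B) ✓, clear(D) ✓, B≠D ✓
all met → apply stack(B, D)
after:  towers=[E/A/D/B; F; G/C] holding=-

towers=[E/A/D/B; F; G/C] holding=-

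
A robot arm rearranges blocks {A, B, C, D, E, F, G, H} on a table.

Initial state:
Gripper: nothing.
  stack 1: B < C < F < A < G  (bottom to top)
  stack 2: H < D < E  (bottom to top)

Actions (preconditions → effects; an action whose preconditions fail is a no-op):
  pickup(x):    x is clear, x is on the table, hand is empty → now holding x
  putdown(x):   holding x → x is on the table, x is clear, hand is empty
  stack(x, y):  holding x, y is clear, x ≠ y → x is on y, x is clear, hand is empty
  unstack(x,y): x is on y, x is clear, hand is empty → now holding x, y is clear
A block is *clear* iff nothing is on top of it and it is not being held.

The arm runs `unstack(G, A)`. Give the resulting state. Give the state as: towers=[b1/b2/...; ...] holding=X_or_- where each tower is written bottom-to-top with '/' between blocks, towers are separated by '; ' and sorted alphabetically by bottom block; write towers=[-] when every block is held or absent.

towers=[B/C/F/A; H/D/E] holding=G

before: towers=[B/C/F/A/G; H/D/E] holding=-
pre[unstack(G, A)]: on(G,A) ok, clear(G) ok, handempty ok
all met → apply unstack(G, A)
after:  towers=[B/C/F/A; H/D/E] holding=G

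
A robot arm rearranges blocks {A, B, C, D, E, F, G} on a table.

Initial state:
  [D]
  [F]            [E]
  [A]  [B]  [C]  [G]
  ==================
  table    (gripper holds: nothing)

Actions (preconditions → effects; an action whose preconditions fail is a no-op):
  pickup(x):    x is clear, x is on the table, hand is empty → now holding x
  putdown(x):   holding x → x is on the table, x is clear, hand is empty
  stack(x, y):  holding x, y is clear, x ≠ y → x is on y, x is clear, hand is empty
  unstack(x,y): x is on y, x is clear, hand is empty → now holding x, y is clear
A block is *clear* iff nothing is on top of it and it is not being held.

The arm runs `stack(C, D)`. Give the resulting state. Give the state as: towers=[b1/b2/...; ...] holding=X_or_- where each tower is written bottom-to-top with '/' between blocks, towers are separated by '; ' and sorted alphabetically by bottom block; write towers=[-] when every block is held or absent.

before: towers=[A/F/D; B; C; G/E] holding=-
pre[stack(C, D)]: holding(C) ✗, clear(D) ✓, C≠D ✓
holding(C) unmet → stack(C, D) is a no-op
after:  towers=[A/F/D; B; C; G/E] holding=-

towers=[A/F/D; B; C; G/E] holding=-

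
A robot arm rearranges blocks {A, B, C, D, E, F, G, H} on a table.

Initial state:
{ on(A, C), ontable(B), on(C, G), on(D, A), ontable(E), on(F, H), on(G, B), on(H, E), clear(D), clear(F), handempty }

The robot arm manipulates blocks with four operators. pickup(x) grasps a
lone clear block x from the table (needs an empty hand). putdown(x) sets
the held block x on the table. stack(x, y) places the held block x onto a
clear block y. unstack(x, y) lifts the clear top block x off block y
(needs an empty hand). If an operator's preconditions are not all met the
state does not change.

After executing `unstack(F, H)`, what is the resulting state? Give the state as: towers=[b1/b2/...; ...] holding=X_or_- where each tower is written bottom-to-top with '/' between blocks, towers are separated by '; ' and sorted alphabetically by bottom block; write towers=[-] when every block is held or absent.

towers=[B/G/C/A/D; E/H] holding=F

before: towers=[B/G/C/A/D; E/H/F] holding=-
pre[unstack(F, H)]: on(F,H) ✓, clear(F) ✓, handempty ✓
all met → apply unstack(F, H)
after:  towers=[B/G/C/A/D; E/H] holding=F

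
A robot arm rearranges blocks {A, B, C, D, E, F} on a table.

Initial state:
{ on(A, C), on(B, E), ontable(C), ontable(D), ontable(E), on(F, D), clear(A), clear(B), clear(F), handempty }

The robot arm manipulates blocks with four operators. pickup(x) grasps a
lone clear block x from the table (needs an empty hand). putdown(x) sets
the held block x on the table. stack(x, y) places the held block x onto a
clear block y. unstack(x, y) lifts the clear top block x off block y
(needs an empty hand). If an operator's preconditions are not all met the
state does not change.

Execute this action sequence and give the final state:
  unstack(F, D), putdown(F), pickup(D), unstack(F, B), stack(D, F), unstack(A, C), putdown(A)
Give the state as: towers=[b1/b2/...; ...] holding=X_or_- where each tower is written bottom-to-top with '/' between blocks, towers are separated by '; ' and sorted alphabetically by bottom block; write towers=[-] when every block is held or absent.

step 1 (unstack(F, D)): towers=[C/A; D; E/B] holding=F
step 2 (putdown(F)): towers=[C/A; D; E/B; F] holding=-
step 3 (pickup(D)): towers=[C/A; E/B; F] holding=D
step 4 (unstack(F, B)) [no-op]: towers=[C/A; E/B; F] holding=D
step 5 (stack(D, F)): towers=[C/A; E/B; F/D] holding=-
step 6 (unstack(A, C)): towers=[C; E/B; F/D] holding=A
step 7 (putdown(A)): towers=[A; C; E/B; F/D] holding=-

towers=[A; C; E/B; F/D] holding=-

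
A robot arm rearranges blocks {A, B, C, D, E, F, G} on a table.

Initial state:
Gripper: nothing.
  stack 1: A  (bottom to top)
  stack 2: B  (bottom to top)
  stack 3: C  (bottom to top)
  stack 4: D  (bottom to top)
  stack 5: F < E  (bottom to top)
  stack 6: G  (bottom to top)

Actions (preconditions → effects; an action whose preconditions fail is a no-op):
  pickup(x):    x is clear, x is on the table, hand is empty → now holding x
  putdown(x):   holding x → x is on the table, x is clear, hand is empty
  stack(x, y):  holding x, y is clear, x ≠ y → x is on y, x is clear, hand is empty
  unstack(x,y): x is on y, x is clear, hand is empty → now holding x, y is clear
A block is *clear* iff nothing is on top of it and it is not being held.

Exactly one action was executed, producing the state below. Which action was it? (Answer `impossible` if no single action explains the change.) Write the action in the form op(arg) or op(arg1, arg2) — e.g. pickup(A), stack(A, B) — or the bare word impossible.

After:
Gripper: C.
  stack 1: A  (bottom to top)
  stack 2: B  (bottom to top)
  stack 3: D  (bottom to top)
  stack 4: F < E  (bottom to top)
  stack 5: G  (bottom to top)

target: towers=[A; B; D; F/E; G] holding=C
         pickup(B) → towers=[A; C; D; F/E; G] holding=B
         pickup(G) → towers=[A; B; C; D; F/E] holding=G
         pickup(D) → towers=[A; B; C; F/E; G] holding=D
         pickup(A) → towers=[B; C; D; F/E; G] holding=A
     unstack(E, F) → towers=[A; B; C; D; F; G] holding=E
         pickup(C) → towers=[A; B; D; F/E; G] holding=C  ← match

pickup(C)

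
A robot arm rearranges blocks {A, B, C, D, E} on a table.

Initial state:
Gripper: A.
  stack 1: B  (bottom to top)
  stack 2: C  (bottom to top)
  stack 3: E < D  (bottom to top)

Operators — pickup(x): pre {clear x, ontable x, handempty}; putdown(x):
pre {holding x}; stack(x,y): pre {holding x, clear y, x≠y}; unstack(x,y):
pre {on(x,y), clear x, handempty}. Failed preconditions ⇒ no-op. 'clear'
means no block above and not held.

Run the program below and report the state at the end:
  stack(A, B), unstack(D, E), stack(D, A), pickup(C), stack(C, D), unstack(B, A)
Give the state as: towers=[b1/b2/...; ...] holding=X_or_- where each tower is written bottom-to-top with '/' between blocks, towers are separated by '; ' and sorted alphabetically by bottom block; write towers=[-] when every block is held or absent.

step 1 (stack(A, B)): towers=[B/A; C; E/D] holding=-
step 2 (unstack(D, E)): towers=[B/A; C; E] holding=D
step 3 (stack(D, A)): towers=[B/A/D; C; E] holding=-
step 4 (pickup(C)): towers=[B/A/D; E] holding=C
step 5 (stack(C, D)): towers=[B/A/D/C; E] holding=-
step 6 (unstack(B, A)) [no-op]: towers=[B/A/D/C; E] holding=-

towers=[B/A/D/C; E] holding=-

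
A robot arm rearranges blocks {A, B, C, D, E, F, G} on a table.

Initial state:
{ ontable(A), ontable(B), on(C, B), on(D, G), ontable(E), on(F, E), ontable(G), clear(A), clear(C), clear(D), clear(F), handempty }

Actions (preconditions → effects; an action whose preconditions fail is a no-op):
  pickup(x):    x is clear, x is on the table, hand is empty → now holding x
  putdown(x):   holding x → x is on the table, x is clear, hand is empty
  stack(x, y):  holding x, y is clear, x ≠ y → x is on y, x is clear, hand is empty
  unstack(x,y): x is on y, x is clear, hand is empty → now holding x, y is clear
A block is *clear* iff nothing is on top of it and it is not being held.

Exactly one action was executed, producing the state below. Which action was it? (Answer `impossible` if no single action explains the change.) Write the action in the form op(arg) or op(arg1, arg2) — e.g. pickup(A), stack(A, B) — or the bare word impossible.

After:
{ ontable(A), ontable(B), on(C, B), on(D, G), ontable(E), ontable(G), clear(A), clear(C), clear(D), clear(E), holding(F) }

unstack(F, E)

target: towers=[A; B/C; E; G/D] holding=F
     unstack(F, E) → towers=[A; B/C; E; G/D] holding=F  ← match
     unstack(D, G) → towers=[A; B/C; E/F; G] holding=D
         pickup(A) → towers=[B/C; E/F; G/D] holding=A
     unstack(C, B) → towers=[A; B; E/F; G/D] holding=C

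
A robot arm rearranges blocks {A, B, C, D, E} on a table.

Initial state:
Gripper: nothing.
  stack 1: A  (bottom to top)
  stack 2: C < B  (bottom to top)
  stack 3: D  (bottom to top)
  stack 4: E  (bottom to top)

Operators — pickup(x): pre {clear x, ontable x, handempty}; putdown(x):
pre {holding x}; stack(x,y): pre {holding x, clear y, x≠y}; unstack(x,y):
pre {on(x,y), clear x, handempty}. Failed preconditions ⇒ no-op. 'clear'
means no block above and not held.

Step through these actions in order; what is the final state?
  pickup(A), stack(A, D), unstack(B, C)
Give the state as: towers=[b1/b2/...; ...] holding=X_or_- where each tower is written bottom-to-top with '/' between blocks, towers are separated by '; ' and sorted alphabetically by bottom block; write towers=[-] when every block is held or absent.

step 1 (pickup(A)): towers=[C/B; D; E] holding=A
step 2 (stack(A, D)): towers=[C/B; D/A; E] holding=-
step 3 (unstack(B, C)): towers=[C; D/A; E] holding=B

towers=[C; D/A; E] holding=B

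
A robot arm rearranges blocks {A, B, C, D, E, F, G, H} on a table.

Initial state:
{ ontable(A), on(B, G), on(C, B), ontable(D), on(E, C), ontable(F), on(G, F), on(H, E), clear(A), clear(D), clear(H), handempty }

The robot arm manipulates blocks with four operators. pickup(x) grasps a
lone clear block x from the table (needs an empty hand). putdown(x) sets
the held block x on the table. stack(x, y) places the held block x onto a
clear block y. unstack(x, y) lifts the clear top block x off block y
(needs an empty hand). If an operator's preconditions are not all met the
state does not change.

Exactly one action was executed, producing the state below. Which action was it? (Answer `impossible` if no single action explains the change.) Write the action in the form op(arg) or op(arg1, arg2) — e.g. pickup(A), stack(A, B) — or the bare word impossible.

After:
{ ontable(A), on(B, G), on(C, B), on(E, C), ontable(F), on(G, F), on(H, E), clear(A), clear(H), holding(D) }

target: towers=[A; F/G/B/C/E/H] holding=D
         pickup(A) → towers=[D; F/G/B/C/E/H] holding=A
     unstack(H, E) → towers=[A; D; F/G/B/C/E] holding=H
         pickup(D) → towers=[A; F/G/B/C/E/H] holding=D  ← match

pickup(D)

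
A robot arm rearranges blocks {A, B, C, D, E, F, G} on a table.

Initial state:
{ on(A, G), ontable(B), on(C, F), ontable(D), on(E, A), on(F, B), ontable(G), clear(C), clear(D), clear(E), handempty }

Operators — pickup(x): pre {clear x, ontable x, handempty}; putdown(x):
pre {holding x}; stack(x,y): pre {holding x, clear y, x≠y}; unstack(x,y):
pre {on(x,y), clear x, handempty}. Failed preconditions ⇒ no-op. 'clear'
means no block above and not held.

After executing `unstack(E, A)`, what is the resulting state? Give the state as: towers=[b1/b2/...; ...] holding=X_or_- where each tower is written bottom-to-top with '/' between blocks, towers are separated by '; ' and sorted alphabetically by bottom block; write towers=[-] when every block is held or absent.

towers=[B/F/C; D; G/A] holding=E

before: towers=[B/F/C; D; G/A/E] holding=-
pre[unstack(E, A)]: on(E,A) ok, clear(E) ok, handempty ok
all met → apply unstack(E, A)
after:  towers=[B/F/C; D; G/A] holding=E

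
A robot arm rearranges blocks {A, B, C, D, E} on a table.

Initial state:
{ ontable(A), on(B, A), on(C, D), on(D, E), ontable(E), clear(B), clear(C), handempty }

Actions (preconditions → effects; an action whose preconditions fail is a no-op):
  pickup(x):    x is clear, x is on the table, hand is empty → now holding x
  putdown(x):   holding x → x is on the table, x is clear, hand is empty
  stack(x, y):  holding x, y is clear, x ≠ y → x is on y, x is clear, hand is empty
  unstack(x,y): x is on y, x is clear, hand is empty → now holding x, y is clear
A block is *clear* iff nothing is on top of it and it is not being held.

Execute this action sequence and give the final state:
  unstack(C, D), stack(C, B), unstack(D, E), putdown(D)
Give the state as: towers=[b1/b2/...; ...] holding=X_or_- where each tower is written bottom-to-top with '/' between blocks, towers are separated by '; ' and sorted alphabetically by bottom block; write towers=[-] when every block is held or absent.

towers=[A/B/C; D; E] holding=-

step 1 (unstack(C, D)): towers=[A/B; E/D] holding=C
step 2 (stack(C, B)): towers=[A/B/C; E/D] holding=-
step 3 (unstack(D, E)): towers=[A/B/C; E] holding=D
step 4 (putdown(D)): towers=[A/B/C; D; E] holding=-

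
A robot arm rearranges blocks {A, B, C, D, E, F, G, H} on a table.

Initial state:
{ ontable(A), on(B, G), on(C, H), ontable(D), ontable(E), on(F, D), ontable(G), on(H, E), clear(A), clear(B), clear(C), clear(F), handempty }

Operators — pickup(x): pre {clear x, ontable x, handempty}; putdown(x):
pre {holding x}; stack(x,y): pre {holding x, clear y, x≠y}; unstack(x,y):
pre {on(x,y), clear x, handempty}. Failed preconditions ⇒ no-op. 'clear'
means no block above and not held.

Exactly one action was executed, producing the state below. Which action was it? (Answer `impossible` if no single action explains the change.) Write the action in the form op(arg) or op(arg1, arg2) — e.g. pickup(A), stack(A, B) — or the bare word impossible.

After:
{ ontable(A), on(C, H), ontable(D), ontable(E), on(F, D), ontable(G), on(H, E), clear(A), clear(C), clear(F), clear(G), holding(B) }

unstack(B, G)

target: towers=[A; D/F; E/H/C; G] holding=B
         pickup(A) → towers=[D/F; E/H/C; G/B] holding=A
     unstack(B, G) → towers=[A; D/F; E/H/C; G] holding=B  ← match
     unstack(F, D) → towers=[A; D; E/H/C; G/B] holding=F
     unstack(C, H) → towers=[A; D/F; E/H; G/B] holding=C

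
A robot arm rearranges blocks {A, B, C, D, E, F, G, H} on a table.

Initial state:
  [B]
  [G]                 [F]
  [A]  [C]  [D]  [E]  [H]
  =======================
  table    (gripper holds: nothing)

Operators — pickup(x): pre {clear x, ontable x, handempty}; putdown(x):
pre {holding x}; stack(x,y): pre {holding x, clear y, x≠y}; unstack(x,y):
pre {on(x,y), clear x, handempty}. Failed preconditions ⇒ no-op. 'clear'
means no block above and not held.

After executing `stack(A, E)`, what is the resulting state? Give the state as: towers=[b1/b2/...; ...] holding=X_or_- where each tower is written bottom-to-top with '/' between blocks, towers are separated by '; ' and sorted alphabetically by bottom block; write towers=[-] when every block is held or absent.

before: towers=[A/G/B; C; D; E; H/F] holding=-
pre[stack(A, E)]: holding(A) fail, clear(E) ok, A≠E ok
holding(A) unmet → stack(A, E) is a no-op
after:  towers=[A/G/B; C; D; E; H/F] holding=-

towers=[A/G/B; C; D; E; H/F] holding=-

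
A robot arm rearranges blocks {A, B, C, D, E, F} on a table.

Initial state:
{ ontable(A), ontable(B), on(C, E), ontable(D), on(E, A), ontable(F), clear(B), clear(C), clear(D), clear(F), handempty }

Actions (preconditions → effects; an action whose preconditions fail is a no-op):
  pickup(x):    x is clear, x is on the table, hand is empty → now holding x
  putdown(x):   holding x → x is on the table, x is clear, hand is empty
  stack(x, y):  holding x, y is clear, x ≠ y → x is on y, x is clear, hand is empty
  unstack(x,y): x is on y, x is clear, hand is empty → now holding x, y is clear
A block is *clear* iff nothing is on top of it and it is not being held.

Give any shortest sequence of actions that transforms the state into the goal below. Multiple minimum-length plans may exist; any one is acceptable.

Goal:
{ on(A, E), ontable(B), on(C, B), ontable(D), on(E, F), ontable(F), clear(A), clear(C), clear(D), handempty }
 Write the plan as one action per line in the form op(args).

unstack(C, E)
stack(C, B)
unstack(E, A)
stack(E, F)
pickup(A)
stack(A, E)

step 1 (unstack(C, E)): towers=[A/E; B; D; F] holding=C
step 2 (stack(C, B)): towers=[A/E; B/C; D; F] holding=-
step 3 (unstack(E, A)): towers=[A; B/C; D; F] holding=E
step 4 (stack(E, F)): towers=[A; B/C; D; F/E] holding=-
step 5 (pickup(A)): towers=[B/C; D; F/E] holding=A
step 6 (stack(A, E)): towers=[B/C; D; F/E/A] holding=-
goal check: towers=[B/C; D; F/E/A] holding=- — reached (length 6, optimal by BFS)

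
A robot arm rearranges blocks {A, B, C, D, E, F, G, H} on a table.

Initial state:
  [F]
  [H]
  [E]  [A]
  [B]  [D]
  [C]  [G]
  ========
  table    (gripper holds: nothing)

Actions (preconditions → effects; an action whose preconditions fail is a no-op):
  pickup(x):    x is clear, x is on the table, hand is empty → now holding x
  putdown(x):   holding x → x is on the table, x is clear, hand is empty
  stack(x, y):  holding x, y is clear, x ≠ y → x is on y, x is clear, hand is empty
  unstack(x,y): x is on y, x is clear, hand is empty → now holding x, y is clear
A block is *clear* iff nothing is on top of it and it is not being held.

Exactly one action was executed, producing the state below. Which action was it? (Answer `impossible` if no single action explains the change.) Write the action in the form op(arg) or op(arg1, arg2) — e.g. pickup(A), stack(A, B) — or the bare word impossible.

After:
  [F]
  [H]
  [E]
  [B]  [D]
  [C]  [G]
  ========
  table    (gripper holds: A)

unstack(A, D)

target: towers=[C/B/E/H/F; G/D] holding=A
     unstack(A, D) → towers=[C/B/E/H/F; G/D] holding=A  ← match
     unstack(F, H) → towers=[C/B/E/H; G/D/A] holding=F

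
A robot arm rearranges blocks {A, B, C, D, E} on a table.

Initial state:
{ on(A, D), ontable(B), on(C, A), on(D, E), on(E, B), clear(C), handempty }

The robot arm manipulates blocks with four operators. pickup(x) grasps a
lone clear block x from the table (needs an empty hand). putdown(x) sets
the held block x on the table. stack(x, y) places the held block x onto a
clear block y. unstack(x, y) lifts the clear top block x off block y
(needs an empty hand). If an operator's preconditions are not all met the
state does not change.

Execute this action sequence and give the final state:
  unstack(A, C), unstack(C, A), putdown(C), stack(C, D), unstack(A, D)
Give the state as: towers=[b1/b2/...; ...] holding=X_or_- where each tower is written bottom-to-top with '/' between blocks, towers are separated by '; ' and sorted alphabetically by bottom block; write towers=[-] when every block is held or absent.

step 1 (unstack(A, C)) [no-op]: towers=[B/E/D/A/C] holding=-
step 2 (unstack(C, A)): towers=[B/E/D/A] holding=C
step 3 (putdown(C)): towers=[B/E/D/A; C] holding=-
step 4 (stack(C, D)) [no-op]: towers=[B/E/D/A; C] holding=-
step 5 (unstack(A, D)): towers=[B/E/D; C] holding=A

towers=[B/E/D; C] holding=A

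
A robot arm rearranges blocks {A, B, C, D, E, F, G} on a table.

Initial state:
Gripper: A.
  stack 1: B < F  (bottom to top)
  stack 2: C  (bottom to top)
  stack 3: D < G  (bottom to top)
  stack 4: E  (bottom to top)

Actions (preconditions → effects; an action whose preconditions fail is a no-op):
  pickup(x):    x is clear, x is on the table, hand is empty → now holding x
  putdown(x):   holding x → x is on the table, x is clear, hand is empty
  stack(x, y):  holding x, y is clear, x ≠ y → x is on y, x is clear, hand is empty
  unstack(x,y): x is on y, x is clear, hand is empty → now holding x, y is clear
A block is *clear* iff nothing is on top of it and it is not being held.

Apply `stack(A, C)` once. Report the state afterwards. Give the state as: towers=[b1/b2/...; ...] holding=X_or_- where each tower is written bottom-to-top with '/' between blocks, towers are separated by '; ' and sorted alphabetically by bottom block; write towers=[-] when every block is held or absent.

towers=[B/F; C/A; D/G; E] holding=-

before: towers=[B/F; C; D/G; E] holding=A
pre[stack(A, C)]: holding(A) ✓, clear(C) ✓, A≠C ✓
all met → apply stack(A, C)
after:  towers=[B/F; C/A; D/G; E] holding=-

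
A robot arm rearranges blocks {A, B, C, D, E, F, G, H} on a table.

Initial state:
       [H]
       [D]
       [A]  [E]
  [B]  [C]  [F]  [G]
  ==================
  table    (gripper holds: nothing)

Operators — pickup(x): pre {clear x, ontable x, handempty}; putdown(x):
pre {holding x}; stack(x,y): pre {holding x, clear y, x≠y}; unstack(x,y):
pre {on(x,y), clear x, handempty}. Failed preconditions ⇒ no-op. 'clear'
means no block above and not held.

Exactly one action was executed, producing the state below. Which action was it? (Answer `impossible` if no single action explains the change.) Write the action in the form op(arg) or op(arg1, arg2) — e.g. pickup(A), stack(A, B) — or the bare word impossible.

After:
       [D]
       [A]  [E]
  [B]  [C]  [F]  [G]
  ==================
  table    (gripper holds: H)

target: towers=[B; C/A/D; F/E; G] holding=H
         pickup(G) → towers=[B; C/A/D/H; F/E] holding=G
     unstack(E, F) → towers=[B; C/A/D/H; F; G] holding=E
     unstack(H, D) → towers=[B; C/A/D; F/E; G] holding=H  ← match
         pickup(B) → towers=[C/A/D/H; F/E; G] holding=B

unstack(H, D)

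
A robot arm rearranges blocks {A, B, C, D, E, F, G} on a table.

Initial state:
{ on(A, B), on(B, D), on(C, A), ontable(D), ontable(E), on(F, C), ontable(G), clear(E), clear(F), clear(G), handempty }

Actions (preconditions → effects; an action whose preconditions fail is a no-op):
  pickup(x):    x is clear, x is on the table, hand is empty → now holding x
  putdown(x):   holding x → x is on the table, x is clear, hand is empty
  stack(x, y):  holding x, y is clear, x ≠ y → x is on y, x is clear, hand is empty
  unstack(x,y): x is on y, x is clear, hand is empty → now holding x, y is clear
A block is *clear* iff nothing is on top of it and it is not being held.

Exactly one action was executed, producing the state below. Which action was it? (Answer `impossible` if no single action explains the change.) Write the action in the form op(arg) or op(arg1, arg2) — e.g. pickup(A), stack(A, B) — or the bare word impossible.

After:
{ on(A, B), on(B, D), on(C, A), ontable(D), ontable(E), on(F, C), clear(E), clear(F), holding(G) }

pickup(G)

target: towers=[D/B/A/C/F; E] holding=G
     unstack(F, C) → towers=[D/B/A/C; E; G] holding=F
         pickup(G) → towers=[D/B/A/C/F; E] holding=G  ← match
         pickup(E) → towers=[D/B/A/C/F; G] holding=E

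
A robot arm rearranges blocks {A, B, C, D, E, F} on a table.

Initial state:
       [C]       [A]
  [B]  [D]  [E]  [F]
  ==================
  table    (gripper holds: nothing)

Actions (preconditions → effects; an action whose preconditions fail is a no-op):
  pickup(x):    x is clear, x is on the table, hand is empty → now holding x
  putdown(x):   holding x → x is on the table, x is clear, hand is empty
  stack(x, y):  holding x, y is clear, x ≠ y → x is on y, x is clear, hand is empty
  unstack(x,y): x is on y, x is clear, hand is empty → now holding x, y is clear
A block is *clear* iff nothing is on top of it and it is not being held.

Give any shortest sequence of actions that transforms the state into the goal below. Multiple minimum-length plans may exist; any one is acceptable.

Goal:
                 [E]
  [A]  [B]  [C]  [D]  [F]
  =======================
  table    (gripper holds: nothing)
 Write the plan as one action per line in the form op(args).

step 1 (unstack(A, F)): towers=[B; D/C; E; F] holding=A
step 2 (putdown(A)): towers=[A; B; D/C; E; F] holding=-
step 3 (unstack(C, D)): towers=[A; B; D; E; F] holding=C
step 4 (putdown(C)): towers=[A; B; C; D; E; F] holding=-
step 5 (pickup(E)): towers=[A; B; C; D; F] holding=E
step 6 (stack(E, D)): towers=[A; B; C; D/E; F] holding=-
goal check: towers=[A; B; C; D/E; F] holding=- — reached (length 6, optimal by BFS)

unstack(A, F)
putdown(A)
unstack(C, D)
putdown(C)
pickup(E)
stack(E, D)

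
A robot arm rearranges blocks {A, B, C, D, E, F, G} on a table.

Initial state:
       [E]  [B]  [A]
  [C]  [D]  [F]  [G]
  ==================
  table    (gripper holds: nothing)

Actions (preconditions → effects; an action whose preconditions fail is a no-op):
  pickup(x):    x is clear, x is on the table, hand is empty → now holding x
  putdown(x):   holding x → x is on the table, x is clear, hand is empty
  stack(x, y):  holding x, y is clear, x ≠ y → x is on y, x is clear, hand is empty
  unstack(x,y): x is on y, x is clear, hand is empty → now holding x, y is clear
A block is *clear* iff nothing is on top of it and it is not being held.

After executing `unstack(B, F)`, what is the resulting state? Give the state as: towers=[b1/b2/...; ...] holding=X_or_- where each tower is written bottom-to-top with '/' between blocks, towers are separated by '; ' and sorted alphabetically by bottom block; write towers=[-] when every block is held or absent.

towers=[C; D/E; F; G/A] holding=B

before: towers=[C; D/E; F/B; G/A] holding=-
pre[unstack(B, F)]: on(B,F) yes, clear(B) yes, handempty yes
all met → apply unstack(B, F)
after:  towers=[C; D/E; F; G/A] holding=B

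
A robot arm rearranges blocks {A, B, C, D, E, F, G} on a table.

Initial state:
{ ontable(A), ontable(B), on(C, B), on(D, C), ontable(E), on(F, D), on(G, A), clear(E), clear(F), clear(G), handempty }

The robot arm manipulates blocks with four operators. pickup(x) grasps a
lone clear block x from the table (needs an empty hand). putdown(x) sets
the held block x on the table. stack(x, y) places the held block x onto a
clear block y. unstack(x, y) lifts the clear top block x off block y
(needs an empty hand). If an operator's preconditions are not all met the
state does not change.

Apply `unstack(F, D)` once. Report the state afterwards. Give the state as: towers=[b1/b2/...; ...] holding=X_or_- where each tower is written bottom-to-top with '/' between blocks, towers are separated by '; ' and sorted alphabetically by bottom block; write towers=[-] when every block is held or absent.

before: towers=[A/G; B/C/D/F; E] holding=-
pre[unstack(F, D)]: on(F,D) yes, clear(F) yes, handempty yes
all met → apply unstack(F, D)
after:  towers=[A/G; B/C/D; E] holding=F

towers=[A/G; B/C/D; E] holding=F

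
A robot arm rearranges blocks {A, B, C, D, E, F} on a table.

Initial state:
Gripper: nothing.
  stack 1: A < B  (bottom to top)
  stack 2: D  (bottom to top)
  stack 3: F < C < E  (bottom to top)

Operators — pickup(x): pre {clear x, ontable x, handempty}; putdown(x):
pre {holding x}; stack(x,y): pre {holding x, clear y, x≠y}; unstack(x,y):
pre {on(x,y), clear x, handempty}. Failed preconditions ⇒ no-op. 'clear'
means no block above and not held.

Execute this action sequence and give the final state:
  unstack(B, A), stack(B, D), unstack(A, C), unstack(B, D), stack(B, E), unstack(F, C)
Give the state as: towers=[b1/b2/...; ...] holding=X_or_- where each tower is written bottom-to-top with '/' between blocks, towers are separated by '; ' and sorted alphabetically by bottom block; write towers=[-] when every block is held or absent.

step 1 (unstack(B, A)): towers=[A; D; F/C/E] holding=B
step 2 (stack(B, D)): towers=[A; D/B; F/C/E] holding=-
step 3 (unstack(A, C)) [no-op]: towers=[A; D/B; F/C/E] holding=-
step 4 (unstack(B, D)): towers=[A; D; F/C/E] holding=B
step 5 (stack(B, E)): towers=[A; D; F/C/E/B] holding=-
step 6 (unstack(F, C)) [no-op]: towers=[A; D; F/C/E/B] holding=-

towers=[A; D; F/C/E/B] holding=-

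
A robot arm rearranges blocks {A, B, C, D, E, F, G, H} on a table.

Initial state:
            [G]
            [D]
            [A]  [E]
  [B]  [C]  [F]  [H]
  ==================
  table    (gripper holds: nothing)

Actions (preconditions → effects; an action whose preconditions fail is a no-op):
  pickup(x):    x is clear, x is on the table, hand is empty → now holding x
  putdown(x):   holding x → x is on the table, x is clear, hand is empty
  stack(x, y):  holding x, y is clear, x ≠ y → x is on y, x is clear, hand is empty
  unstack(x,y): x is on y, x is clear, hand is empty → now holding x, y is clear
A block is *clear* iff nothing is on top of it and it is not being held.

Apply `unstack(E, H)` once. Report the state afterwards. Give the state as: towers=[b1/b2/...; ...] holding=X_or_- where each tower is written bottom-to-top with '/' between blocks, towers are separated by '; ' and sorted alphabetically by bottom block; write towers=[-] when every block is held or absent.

before: towers=[B; C; F/A/D/G; H/E] holding=-
pre[unstack(E, H)]: on(E,H) ✓, clear(E) ✓, handempty ✓
all met → apply unstack(E, H)
after:  towers=[B; C; F/A/D/G; H] holding=E

towers=[B; C; F/A/D/G; H] holding=E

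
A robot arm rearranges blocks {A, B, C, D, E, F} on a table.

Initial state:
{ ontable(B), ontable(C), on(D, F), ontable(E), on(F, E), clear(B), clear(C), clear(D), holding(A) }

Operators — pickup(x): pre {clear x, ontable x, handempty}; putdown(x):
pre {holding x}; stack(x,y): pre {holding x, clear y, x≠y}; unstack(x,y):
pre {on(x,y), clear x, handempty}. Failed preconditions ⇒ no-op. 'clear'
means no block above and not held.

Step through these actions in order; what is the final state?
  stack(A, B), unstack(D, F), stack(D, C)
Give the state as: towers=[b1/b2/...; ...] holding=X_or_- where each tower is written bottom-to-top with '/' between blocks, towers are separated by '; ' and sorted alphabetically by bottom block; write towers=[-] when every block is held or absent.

step 1 (stack(A, B)): towers=[B/A; C; E/F/D] holding=-
step 2 (unstack(D, F)): towers=[B/A; C; E/F] holding=D
step 3 (stack(D, C)): towers=[B/A; C/D; E/F] holding=-

towers=[B/A; C/D; E/F] holding=-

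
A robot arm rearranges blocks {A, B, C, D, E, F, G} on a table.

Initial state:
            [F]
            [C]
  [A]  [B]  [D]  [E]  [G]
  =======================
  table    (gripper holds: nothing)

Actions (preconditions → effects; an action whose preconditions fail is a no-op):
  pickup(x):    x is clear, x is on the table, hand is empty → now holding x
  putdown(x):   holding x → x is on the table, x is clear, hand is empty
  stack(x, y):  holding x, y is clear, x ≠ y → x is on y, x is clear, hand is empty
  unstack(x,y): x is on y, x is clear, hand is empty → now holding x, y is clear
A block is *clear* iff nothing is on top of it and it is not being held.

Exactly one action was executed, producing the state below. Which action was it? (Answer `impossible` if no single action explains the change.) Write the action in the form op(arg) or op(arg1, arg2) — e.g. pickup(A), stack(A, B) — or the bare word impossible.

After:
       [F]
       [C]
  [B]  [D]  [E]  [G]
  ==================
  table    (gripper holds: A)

pickup(A)

target: towers=[B; D/C/F; E; G] holding=A
         pickup(B) → towers=[A; D/C/F; E; G] holding=B
     unstack(F, C) → towers=[A; B; D/C; E; G] holding=F
         pickup(G) → towers=[A; B; D/C/F; E] holding=G
         pickup(A) → towers=[B; D/C/F; E; G] holding=A  ← match
         pickup(E) → towers=[A; B; D/C/F; G] holding=E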